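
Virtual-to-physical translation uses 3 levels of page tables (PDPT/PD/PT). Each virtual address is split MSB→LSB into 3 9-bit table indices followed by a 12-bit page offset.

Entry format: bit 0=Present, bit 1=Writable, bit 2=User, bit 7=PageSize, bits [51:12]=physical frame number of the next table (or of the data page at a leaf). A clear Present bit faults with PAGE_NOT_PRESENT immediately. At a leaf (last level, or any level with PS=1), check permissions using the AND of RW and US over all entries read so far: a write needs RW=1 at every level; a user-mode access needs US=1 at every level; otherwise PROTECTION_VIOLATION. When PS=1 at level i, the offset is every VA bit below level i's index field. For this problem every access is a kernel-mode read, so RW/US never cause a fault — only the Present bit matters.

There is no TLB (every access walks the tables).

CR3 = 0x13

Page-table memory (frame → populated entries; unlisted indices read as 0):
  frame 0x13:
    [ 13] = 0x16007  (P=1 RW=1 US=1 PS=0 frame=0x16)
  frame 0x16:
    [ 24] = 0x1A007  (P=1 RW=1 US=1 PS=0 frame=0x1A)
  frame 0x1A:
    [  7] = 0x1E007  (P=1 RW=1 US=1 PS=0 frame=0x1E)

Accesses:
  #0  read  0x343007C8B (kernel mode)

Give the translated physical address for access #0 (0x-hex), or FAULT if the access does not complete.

Walk each access:
#0 VA=0x343007C8B (r,kernel):
  [0] read 0x13 idx=13: raw=0x16007 flags P=1 W=1 U=1 S=0
  [1] read 0x16 idx=24: raw=0x1A007 flags P=1 W=1 U=1 S=0
  [2] read 0x1A idx=7: raw=0x1E007 flags P=1 W=1 U=1 S=0
  → PA=0x1EC8B  (3 entries read)

Access #0 PA: 0x1EC8B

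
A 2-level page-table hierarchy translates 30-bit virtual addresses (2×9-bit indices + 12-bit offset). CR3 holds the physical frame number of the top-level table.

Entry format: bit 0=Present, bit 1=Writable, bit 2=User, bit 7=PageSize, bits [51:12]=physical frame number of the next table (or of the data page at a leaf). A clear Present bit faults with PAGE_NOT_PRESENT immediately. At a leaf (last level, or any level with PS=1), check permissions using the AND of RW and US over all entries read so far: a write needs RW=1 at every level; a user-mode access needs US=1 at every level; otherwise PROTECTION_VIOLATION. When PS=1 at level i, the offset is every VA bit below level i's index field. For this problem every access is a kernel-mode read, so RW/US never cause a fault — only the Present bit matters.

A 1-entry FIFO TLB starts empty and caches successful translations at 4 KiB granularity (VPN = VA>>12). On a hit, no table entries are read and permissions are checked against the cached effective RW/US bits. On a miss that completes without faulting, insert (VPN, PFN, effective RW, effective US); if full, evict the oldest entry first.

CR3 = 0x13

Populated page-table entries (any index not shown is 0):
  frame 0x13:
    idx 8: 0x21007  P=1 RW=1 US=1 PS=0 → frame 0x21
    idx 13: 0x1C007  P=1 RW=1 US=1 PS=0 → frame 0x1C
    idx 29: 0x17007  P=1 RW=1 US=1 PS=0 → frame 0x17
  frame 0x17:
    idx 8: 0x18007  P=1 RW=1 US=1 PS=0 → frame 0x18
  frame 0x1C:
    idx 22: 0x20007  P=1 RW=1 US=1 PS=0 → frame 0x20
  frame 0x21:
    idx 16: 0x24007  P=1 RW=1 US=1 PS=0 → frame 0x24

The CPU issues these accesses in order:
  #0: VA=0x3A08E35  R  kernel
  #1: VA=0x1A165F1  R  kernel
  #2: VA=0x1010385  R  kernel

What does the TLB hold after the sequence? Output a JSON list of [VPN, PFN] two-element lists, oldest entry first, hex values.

Per-access translation:
#0 VA=0x3A08E35 (r,kernel):
  [0] read 0x13 idx=29: raw=0x17007 flags P=1 W=1 U=1 S=0
  [1] read 0x17 idx=8: raw=0x18007 flags P=1 W=1 U=1 S=0
  → PA=0x18E35  (2 entries read)
#1 VA=0x1A165F1 (r,kernel):
  [0] read 0x13 idx=13: raw=0x1C007 flags P=1 W=1 U=1 S=0
  [1] read 0x1C idx=22: raw=0x20007 flags P=1 W=1 U=1 S=0
  → PA=0x205F1  (2 entries read)
#2 VA=0x1010385 (r,kernel):
  [0] read 0x13 idx=8: raw=0x21007 flags P=1 W=1 U=1 S=0
  [1] read 0x21 idx=16: raw=0x24007 flags P=1 W=1 U=1 S=0
  → PA=0x24385  (2 entries read)

TLB: [["0x1010", "0x24"]]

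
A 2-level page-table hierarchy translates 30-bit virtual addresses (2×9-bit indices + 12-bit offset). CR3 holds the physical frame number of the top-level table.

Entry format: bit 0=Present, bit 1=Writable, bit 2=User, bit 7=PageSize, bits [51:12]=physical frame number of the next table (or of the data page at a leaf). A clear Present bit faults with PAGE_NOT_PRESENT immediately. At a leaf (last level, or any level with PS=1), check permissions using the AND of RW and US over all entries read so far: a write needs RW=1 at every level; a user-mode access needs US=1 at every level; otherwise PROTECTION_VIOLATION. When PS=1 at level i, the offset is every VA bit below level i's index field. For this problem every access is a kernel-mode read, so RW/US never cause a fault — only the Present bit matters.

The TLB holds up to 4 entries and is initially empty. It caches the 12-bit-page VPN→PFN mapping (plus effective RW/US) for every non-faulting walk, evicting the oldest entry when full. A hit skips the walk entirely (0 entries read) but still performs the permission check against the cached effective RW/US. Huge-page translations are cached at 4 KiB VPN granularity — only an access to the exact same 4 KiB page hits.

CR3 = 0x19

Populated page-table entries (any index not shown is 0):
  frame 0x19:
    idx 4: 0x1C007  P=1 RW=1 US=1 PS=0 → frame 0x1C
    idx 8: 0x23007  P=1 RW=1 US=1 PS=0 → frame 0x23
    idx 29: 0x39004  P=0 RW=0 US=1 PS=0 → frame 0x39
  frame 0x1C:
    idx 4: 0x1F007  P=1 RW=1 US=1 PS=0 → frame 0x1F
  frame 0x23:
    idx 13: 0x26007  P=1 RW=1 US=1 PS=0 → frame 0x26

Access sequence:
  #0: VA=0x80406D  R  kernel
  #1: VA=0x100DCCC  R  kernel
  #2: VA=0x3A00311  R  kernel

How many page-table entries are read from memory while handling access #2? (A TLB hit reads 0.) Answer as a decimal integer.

Walk each access:
#0 VA=0x80406D (r,kernel):
  lvl0: tbl 0x19, slot 4 ⇒ 0x1C007 (P1/RW1/US1/PS0)
  lvl1: tbl 0x1C, slot 4 ⇒ 0x1F007 (P1/RW1/US1/PS0)
  ✓ 0x1F06D  — 2 lookups
#1 VA=0x100DCCC (r,kernel):
  lvl0: tbl 0x19, slot 8 ⇒ 0x23007 (P1/RW1/US1/PS0)
  lvl1: tbl 0x23, slot 13 ⇒ 0x26007 (P1/RW1/US1/PS0)
  ✓ 0x26CCC  — 2 lookups
#2 VA=0x3A00311 (r,kernel):
  lvl0: tbl 0x19, slot 29 ⇒ 0x39004 (P0/RW0/US1/PS0)
  → PAGE_NOT_PRESENT  (1 entries read)

Entries read for #2: 1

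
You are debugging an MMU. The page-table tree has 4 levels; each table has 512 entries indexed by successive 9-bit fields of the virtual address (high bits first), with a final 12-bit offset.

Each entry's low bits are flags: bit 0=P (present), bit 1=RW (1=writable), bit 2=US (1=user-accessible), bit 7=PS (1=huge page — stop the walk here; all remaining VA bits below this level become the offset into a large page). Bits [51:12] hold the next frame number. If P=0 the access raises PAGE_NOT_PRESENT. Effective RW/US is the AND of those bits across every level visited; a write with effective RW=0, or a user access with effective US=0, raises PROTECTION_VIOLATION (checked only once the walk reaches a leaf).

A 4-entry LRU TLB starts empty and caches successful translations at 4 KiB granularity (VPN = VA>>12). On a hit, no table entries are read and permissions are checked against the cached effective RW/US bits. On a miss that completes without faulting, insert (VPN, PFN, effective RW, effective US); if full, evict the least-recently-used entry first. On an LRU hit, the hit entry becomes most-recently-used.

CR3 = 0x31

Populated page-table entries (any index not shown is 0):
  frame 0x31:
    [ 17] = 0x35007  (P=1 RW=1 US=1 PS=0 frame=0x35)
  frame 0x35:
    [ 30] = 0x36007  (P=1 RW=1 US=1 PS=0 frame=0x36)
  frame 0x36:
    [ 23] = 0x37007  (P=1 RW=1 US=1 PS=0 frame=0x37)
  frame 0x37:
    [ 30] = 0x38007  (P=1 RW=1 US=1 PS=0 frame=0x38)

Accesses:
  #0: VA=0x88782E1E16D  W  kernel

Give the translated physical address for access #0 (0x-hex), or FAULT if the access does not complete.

Trace:
#0 VA=0x88782E1E16D (w,kernel):
  lvl0: tbl 0x31, slot 17 ⇒ 0x35007 (P1/RW1/US1/PS0)
  lvl1: tbl 0x35, slot 30 ⇒ 0x36007 (P1/RW1/US1/PS0)
  lvl2: tbl 0x36, slot 23 ⇒ 0x37007 (P1/RW1/US1/PS0)
  lvl3: tbl 0x37, slot 30 ⇒ 0x38007 (P1/RW1/US1/PS0)
  ✓ 0x3816D  — 4 lookups

Access #0 PA: 0x3816D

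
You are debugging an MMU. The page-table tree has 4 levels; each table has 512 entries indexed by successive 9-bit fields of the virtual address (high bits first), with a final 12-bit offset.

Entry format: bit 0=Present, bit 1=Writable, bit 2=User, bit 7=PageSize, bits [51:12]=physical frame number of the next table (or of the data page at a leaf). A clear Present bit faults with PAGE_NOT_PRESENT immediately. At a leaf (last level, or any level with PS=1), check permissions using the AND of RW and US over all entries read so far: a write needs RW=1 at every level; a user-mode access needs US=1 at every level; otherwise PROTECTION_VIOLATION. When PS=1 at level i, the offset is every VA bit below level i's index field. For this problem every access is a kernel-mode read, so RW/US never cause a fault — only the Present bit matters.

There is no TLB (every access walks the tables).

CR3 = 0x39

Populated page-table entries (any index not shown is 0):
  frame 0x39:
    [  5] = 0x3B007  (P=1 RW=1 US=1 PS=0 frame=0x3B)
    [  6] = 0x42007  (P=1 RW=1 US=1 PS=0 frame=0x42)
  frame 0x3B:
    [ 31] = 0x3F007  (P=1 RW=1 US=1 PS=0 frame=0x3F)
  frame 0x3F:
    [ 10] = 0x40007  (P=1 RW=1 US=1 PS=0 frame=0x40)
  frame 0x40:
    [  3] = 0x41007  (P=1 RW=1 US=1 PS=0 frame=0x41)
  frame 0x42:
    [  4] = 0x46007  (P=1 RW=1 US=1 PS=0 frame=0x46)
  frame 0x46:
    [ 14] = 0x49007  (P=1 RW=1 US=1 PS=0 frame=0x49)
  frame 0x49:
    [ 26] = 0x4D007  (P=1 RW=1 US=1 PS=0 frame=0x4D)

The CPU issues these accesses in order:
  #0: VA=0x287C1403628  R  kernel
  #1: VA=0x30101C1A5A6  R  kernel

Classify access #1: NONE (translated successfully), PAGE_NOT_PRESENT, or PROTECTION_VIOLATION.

Walk each access:
#0 VA=0x287C1403628 (r,kernel):
  L0 @0x39[5] → 0x3B007  P=1,RW=1,US=1,PS=0
  L1 @0x3B[31] → 0x3F007  P=1,RW=1,US=1,PS=0
  L2 @0x3F[10] → 0x40007  P=1,RW=1,US=1,PS=0
  L3 @0x40[3] → 0x41007  P=1,RW=1,US=1,PS=0
  → PA=0x41628  (4 entries read)
#1 VA=0x30101C1A5A6 (r,kernel):
  L0 @0x39[6] → 0x42007  P=1,RW=1,US=1,PS=0
  L1 @0x42[4] → 0x46007  P=1,RW=1,US=1,PS=0
  L2 @0x46[14] → 0x49007  P=1,RW=1,US=1,PS=0
  L3 @0x49[26] → 0x4D007  P=1,RW=1,US=1,PS=0
  → PA=0x4D5A6  (4 entries read)

Access #1 fault: NONE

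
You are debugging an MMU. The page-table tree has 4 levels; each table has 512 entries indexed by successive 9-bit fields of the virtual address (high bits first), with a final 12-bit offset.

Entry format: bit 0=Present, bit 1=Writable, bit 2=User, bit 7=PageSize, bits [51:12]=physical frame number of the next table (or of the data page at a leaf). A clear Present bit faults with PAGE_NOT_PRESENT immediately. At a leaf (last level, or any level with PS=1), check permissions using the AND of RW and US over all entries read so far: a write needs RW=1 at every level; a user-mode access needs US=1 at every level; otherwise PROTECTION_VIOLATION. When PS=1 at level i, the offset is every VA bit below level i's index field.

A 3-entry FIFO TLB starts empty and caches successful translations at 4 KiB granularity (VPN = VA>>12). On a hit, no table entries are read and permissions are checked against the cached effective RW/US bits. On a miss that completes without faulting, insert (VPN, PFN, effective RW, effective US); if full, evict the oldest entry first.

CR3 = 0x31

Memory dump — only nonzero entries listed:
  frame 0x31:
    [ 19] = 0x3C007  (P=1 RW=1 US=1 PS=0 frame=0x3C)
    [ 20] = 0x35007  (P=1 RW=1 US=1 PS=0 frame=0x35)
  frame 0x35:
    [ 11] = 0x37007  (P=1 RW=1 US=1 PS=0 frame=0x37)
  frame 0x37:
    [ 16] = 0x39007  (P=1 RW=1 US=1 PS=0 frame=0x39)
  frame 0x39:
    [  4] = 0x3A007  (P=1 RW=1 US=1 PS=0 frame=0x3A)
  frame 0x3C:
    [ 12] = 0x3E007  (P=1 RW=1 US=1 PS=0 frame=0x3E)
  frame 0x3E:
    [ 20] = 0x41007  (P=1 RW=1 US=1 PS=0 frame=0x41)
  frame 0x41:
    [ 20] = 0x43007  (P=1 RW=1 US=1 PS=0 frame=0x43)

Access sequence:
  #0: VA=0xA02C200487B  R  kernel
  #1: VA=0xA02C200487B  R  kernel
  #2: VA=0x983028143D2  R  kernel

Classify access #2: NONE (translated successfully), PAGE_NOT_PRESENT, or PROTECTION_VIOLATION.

Per-access translation:
#0 VA=0xA02C200487B (r,kernel):
  L0: frame=0x31 idx=20 entry=0x35007 [P=1 RW=1 US=1 PS=0]
  L1: frame=0x35 idx=11 entry=0x37007 [P=1 RW=1 US=1 PS=0]
  L2: frame=0x37 idx=16 entry=0x39007 [P=1 RW=1 US=1 PS=0]
  L3: frame=0x39 idx=4 entry=0x3A007 [P=1 RW=1 US=1 PS=0]
  ✓ 0x3A87B  — 4 lookups
#1 VA=0xA02C200487B (r,kernel):
  TLB hit vpn=0xA02C2004 → PA=0x3A87B
#2 VA=0x983028143D2 (r,kernel):
  L0: frame=0x31 idx=19 entry=0x3C007 [P=1 RW=1 US=1 PS=0]
  L1: frame=0x3C idx=12 entry=0x3E007 [P=1 RW=1 US=1 PS=0]
  L2: frame=0x3E idx=20 entry=0x41007 [P=1 RW=1 US=1 PS=0]
  L3: frame=0x41 idx=20 entry=0x43007 [P=1 RW=1 US=1 PS=0]
  ✓ 0x433D2  — 4 lookups

Access #2 fault: NONE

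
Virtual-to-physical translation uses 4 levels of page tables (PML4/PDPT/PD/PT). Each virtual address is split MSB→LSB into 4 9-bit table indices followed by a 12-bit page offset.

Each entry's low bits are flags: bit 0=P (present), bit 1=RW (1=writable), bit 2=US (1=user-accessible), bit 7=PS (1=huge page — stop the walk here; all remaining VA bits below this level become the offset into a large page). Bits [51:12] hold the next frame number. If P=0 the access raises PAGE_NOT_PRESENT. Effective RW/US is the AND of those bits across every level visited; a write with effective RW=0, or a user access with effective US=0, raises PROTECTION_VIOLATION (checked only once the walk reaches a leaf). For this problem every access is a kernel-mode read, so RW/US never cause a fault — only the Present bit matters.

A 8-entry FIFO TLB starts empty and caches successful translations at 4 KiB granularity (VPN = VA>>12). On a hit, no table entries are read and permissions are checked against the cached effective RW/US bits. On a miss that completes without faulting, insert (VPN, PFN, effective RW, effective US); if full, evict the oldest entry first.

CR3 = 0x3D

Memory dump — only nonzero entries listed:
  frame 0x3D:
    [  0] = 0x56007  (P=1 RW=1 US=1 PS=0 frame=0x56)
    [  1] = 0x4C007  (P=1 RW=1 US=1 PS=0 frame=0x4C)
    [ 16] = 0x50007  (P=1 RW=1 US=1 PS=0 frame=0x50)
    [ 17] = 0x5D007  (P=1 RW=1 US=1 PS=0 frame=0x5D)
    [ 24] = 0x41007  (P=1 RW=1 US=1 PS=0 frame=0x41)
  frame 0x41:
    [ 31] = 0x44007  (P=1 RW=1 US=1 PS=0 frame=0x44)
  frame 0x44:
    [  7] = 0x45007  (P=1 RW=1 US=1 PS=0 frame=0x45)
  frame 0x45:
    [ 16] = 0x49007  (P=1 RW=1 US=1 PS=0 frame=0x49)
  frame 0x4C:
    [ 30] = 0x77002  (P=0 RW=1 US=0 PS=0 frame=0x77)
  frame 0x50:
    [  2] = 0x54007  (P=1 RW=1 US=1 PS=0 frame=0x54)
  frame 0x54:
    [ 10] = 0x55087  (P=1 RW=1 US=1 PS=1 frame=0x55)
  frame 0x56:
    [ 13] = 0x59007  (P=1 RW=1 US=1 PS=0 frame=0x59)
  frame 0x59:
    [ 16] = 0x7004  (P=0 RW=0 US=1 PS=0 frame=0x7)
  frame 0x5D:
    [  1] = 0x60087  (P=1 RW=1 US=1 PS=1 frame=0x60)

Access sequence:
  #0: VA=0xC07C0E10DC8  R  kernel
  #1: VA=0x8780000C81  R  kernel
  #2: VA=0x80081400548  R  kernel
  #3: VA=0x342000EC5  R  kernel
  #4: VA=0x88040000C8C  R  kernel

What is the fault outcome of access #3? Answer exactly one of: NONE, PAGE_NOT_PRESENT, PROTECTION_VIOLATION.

Per-access translation:
#0 VA=0xC07C0E10DC8 (r,kernel):
  L0 @0x3D[24] → 0x41007  P=1,RW=1,US=1,PS=0
  L1 @0x41[31] → 0x44007  P=1,RW=1,US=1,PS=0
  L2 @0x44[7] → 0x45007  P=1,RW=1,US=1,PS=0
  L3 @0x45[16] → 0x49007  P=1,RW=1,US=1,PS=0
  ✓ 0x49DC8  — 4 lookups
#1 VA=0x8780000C81 (r,kernel):
  L0 @0x3D[1] → 0x4C007  P=1,RW=1,US=1,PS=0
  L1 @0x4C[30] → 0x77002  P=0,RW=1,US=0,PS=0
  ⇒ fault: PAGE_NOT_PRESENT  — 2 lookups
#2 VA=0x80081400548 (r,kernel):
  L0 @0x3D[16] → 0x50007  P=1,RW=1,US=1,PS=0
  L1 @0x50[2] → 0x54007  P=1,RW=1,US=1,PS=0
  L2 @0x54[10] → 0x55087  P=1,RW=1,US=1,PS=1
  ✓ 0x55548 (huge @L2)  — 3 lookups
#3 VA=0x342000EC5 (r,kernel):
  L0 @0x3D[0] → 0x56007  P=1,RW=1,US=1,PS=0
  L1 @0x56[13] → 0x59007  P=1,RW=1,US=1,PS=0
  L2 @0x59[16] → 0x7004  P=0,RW=0,US=1,PS=0
  ⇒ fault: PAGE_NOT_PRESENT  — 3 lookups
#4 VA=0x88040000C8C (r,kernel):
  L0 @0x3D[17] → 0x5D007  P=1,RW=1,US=1,PS=0
  L1 @0x5D[1] → 0x60087  P=1,RW=1,US=1,PS=1
  ✓ 0x60C8C (huge @L1)  — 2 lookups

Access #3 fault: PAGE_NOT_PRESENT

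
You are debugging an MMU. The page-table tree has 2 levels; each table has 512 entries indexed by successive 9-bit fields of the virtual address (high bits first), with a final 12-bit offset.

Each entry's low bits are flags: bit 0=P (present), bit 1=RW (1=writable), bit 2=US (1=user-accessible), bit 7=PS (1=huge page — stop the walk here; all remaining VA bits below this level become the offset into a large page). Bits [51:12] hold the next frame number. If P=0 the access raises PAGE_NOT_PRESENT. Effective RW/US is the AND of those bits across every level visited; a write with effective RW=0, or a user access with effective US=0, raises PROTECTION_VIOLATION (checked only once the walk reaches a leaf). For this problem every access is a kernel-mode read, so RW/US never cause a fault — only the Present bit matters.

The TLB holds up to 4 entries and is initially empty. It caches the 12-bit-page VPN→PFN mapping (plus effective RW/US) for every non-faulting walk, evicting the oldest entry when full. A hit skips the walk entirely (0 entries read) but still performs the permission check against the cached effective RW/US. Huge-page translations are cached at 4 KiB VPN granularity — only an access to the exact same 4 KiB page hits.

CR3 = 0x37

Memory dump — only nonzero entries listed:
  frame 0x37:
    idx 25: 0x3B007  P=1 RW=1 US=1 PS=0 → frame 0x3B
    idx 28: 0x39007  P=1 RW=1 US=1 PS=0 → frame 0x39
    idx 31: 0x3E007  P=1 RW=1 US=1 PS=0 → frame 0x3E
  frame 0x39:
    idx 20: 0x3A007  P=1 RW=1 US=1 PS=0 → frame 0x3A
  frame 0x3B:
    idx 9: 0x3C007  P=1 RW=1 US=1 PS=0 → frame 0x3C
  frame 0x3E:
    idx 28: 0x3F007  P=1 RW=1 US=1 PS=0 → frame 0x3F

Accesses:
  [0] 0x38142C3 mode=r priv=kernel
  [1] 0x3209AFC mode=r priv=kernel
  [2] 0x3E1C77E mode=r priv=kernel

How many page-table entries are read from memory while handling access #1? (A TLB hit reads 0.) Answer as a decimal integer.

Per-access translation:
#0 VA=0x38142C3 (r,kernel):
  L0 @0x37[28] → 0x39007  P=1,RW=1,US=1,PS=0
  L1 @0x39[20] → 0x3A007  P=1,RW=1,US=1,PS=0
  ✓ 0x3A2C3  — 2 lookups
#1 VA=0x3209AFC (r,kernel):
  L0 @0x37[25] → 0x3B007  P=1,RW=1,US=1,PS=0
  L1 @0x3B[9] → 0x3C007  P=1,RW=1,US=1,PS=0
  ✓ 0x3CAFC  — 2 lookups
#2 VA=0x3E1C77E (r,kernel):
  L0 @0x37[31] → 0x3E007  P=1,RW=1,US=1,PS=0
  L1 @0x3E[28] → 0x3F007  P=1,RW=1,US=1,PS=0
  ✓ 0x3F77E  — 2 lookups

Entries read for #1: 2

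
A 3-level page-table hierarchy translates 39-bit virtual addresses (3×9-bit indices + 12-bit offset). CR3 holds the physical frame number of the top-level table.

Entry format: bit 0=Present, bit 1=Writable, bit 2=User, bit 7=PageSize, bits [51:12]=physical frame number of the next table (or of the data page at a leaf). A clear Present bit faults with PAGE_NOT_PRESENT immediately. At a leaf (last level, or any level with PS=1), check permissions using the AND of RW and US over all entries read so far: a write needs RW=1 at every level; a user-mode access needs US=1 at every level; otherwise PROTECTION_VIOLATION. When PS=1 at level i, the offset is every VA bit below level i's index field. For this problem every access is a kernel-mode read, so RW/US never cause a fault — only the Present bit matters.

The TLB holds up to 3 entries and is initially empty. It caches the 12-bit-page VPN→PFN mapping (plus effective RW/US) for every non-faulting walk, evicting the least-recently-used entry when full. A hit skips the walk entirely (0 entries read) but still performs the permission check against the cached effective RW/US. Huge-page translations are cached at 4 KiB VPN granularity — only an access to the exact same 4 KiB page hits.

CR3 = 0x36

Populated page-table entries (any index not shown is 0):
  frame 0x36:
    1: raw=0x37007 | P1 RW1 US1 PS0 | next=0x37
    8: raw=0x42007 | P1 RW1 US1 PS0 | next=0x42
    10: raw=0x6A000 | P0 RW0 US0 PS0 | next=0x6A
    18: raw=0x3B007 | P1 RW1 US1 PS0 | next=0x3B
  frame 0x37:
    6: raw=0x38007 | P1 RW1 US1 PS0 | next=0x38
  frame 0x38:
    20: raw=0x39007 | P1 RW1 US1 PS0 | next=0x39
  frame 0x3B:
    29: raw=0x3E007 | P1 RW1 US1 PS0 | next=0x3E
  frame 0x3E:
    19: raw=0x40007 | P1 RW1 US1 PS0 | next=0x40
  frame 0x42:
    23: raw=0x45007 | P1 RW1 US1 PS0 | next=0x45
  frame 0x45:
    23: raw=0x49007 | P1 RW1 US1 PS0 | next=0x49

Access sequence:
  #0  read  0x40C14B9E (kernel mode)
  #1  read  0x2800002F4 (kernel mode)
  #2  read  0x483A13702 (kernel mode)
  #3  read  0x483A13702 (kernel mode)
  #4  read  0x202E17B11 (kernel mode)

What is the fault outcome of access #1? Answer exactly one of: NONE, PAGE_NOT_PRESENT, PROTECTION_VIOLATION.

Walk each access:
#0 VA=0x40C14B9E (r,kernel):
  L0 @0x36[1] → 0x37007  P=1,RW=1,US=1,PS=0
  L1 @0x37[6] → 0x38007  P=1,RW=1,US=1,PS=0
  L2 @0x38[20] → 0x39007  P=1,RW=1,US=1,PS=0
  ✓ 0x39B9E  — 3 lookups
#1 VA=0x2800002F4 (r,kernel):
  L0 @0x36[10] → 0x6A000  P=0,RW=0,US=0,PS=0
  ⇒ fault: PAGE_NOT_PRESENT  — 1 lookups
#2 VA=0x483A13702 (r,kernel):
  L0 @0x36[18] → 0x3B007  P=1,RW=1,US=1,PS=0
  L1 @0x3B[29] → 0x3E007  P=1,RW=1,US=1,PS=0
  L2 @0x3E[19] → 0x40007  P=1,RW=1,US=1,PS=0
  ✓ 0x40702  — 3 lookups
#3 VA=0x483A13702 (r,kernel):
  TLB hit vpn=0x483A13 → PA=0x40702
#4 VA=0x202E17B11 (r,kernel):
  L0 @0x36[8] → 0x42007  P=1,RW=1,US=1,PS=0
  L1 @0x42[23] → 0x45007  P=1,RW=1,US=1,PS=0
  L2 @0x45[23] → 0x49007  P=1,RW=1,US=1,PS=0
  ✓ 0x49B11  — 3 lookups

Access #1 fault: PAGE_NOT_PRESENT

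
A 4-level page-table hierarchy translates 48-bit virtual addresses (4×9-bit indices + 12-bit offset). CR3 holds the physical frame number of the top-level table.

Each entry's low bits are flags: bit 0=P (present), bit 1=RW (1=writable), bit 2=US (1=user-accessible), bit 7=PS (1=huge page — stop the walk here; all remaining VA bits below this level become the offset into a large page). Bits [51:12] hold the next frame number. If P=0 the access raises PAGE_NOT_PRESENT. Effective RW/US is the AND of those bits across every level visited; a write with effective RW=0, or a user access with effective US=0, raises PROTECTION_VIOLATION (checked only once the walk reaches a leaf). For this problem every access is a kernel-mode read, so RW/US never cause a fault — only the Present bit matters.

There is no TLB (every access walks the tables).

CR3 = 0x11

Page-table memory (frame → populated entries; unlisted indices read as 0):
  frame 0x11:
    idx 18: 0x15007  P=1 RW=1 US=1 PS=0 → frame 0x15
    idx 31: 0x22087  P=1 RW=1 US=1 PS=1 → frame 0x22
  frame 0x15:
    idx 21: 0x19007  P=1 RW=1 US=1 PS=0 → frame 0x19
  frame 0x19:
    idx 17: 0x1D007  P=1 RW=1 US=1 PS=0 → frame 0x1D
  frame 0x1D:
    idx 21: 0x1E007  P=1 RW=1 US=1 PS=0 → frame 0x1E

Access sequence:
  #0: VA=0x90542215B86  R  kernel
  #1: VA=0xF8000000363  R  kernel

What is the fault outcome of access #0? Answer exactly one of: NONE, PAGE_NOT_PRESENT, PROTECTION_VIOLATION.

Walk each access:
#0 VA=0x90542215B86 (r,kernel):
  L0 @0x11[18] → 0x15007  P=1,RW=1,US=1,PS=0
  L1 @0x15[21] → 0x19007  P=1,RW=1,US=1,PS=0
  L2 @0x19[17] → 0x1D007  P=1,RW=1,US=1,PS=0
  L3 @0x1D[21] → 0x1E007  P=1,RW=1,US=1,PS=0
  ✓ 0x1EB86  — 4 lookups
#1 VA=0xF8000000363 (r,kernel):
  L0 @0x11[31] → 0x22087  P=1,RW=1,US=1,PS=1
  ✓ 0x22363 (huge @L0)  — 1 lookups

Access #0 fault: NONE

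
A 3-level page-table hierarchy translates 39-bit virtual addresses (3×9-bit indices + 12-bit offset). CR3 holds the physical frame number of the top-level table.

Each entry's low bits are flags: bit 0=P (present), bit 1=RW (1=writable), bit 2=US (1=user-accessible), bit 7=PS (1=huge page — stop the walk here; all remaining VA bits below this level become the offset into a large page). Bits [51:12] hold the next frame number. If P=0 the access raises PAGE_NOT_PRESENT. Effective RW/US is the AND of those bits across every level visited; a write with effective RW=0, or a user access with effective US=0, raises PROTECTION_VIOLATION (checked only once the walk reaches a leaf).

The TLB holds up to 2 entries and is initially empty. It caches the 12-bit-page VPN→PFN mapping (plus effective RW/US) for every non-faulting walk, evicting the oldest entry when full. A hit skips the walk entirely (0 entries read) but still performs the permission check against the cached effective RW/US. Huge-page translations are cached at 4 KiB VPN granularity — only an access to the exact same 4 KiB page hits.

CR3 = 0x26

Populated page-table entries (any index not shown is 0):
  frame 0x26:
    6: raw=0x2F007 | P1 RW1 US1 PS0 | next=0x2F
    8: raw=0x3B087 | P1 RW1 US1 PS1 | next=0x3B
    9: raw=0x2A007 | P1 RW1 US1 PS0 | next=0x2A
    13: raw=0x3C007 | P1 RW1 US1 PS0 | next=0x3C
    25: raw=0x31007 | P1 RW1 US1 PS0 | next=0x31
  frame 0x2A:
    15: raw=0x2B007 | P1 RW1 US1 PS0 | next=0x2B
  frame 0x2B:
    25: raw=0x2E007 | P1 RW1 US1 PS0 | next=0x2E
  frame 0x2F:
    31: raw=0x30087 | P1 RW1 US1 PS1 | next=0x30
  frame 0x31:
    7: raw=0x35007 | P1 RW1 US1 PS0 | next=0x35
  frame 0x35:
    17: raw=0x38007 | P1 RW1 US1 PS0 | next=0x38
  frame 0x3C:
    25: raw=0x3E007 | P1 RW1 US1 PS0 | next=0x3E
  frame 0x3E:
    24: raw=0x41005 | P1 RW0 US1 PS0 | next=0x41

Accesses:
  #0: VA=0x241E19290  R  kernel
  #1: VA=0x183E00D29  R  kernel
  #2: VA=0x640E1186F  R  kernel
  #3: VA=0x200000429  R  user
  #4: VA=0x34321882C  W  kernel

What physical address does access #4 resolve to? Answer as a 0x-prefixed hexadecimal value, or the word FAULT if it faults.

Walk each access:
#0 VA=0x241E19290 (r,kernel):
  [0] read 0x26 idx=9: raw=0x2A007 flags P=1 W=1 U=1 S=0
  [1] read 0x2A idx=15: raw=0x2B007 flags P=1 W=1 U=1 S=0
  [2] read 0x2B idx=25: raw=0x2E007 flags P=1 W=1 U=1 S=0
  → PA=0x2E290  (3 entries read)
#1 VA=0x183E00D29 (r,kernel):
  [0] read 0x26 idx=6: raw=0x2F007 flags P=1 W=1 U=1 S=0
  [1] read 0x2F idx=31: raw=0x30087 flags P=1 W=1 U=1 S=1
  → PA=0x30D29 (huge @L1)  (2 entries read)
#2 VA=0x640E1186F (r,kernel):
  [0] read 0x26 idx=25: raw=0x31007 flags P=1 W=1 U=1 S=0
  [1] read 0x31 idx=7: raw=0x35007 flags P=1 W=1 U=1 S=0
  [2] read 0x35 idx=17: raw=0x38007 flags P=1 W=1 U=1 S=0
  → PA=0x3886F  (3 entries read)
#3 VA=0x200000429 (r,user):
  [0] read 0x26 idx=8: raw=0x3B087 flags P=1 W=1 U=1 S=1
  → PA=0x3B429 (huge @L0)  (1 entries read)
#4 VA=0x34321882C (w,kernel):
  [0] read 0x26 idx=13: raw=0x3C007 flags P=1 W=1 U=1 S=0
  [1] read 0x3C idx=25: raw=0x3E007 flags P=1 W=1 U=1 S=0
  [2] read 0x3E idx=24: raw=0x41005 flags P=1 W=0 U=1 S=0
  → PROTECTION_VIOLATION  (3 entries read)

Access #4 PA: FAULT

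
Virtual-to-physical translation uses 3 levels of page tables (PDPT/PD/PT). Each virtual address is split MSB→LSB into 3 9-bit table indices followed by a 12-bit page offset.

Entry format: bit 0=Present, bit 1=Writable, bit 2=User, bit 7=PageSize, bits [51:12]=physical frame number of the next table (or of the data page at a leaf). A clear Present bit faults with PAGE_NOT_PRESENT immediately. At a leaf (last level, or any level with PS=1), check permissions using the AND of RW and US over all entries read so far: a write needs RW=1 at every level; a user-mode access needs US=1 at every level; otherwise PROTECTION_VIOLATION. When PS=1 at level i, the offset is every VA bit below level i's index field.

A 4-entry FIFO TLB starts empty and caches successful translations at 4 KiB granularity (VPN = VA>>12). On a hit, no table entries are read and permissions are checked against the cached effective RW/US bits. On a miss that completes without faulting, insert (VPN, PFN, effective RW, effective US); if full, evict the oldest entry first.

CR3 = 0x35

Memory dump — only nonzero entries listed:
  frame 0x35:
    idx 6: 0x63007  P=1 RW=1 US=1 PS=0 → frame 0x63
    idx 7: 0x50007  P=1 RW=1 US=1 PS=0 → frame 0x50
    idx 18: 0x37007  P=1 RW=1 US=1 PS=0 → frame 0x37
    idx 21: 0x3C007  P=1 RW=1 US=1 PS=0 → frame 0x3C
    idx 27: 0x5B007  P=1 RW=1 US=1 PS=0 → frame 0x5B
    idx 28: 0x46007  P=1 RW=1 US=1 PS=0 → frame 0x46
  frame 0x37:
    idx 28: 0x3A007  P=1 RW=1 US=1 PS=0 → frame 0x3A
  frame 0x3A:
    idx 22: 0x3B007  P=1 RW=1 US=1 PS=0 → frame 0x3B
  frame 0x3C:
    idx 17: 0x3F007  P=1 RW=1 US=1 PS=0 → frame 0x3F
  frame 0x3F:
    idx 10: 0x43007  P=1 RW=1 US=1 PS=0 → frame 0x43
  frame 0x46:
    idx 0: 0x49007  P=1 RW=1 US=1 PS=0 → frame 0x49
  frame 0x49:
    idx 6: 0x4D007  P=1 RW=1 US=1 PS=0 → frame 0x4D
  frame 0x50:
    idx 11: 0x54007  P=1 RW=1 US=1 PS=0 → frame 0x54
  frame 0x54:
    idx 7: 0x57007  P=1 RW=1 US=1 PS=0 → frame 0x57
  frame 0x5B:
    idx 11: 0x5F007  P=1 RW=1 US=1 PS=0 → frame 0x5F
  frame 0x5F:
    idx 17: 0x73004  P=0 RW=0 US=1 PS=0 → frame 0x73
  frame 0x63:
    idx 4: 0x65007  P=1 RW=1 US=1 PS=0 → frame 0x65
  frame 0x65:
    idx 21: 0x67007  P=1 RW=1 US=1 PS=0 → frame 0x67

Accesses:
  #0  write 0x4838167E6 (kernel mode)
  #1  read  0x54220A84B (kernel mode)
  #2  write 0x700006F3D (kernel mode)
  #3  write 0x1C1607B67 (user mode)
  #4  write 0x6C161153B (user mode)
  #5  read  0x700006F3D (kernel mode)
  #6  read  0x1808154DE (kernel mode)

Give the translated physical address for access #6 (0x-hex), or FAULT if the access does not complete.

Per-access translation:
#0 VA=0x4838167E6 (w,kernel):
  L0 @0x35[18] → 0x37007  P=1,RW=1,US=1,PS=0
  L1 @0x37[28] → 0x3A007  P=1,RW=1,US=1,PS=0
  L2 @0x3A[22] → 0x3B007  P=1,RW=1,US=1,PS=0
  ⇒ phys 0x3B7E6  [3 reads]
#1 VA=0x54220A84B (r,kernel):
  L0 @0x35[21] → 0x3C007  P=1,RW=1,US=1,PS=0
  L1 @0x3C[17] → 0x3F007  P=1,RW=1,US=1,PS=0
  L2 @0x3F[10] → 0x43007  P=1,RW=1,US=1,PS=0
  ⇒ phys 0x4384B  [3 reads]
#2 VA=0x700006F3D (w,kernel):
  L0 @0x35[28] → 0x46007  P=1,RW=1,US=1,PS=0
  L1 @0x46[0] → 0x49007  P=1,RW=1,US=1,PS=0
  L2 @0x49[6] → 0x4D007  P=1,RW=1,US=1,PS=0
  ⇒ phys 0x4DF3D  [3 reads]
#3 VA=0x1C1607B67 (w,user):
  L0 @0x35[7] → 0x50007  P=1,RW=1,US=1,PS=0
  L1 @0x50[11] → 0x54007  P=1,RW=1,US=1,PS=0
  L2 @0x54[7] → 0x57007  P=1,RW=1,US=1,PS=0
  ⇒ phys 0x57B67  [3 reads]
#4 VA=0x6C161153B (w,user):
  L0 @0x35[27] → 0x5B007  P=1,RW=1,US=1,PS=0
  L1 @0x5B[11] → 0x5F007  P=1,RW=1,US=1,PS=0
  L2 @0x5F[17] → 0x73004  P=0,RW=0,US=1,PS=0
  → PAGE_NOT_PRESENT  (3 entries read)
#5 VA=0x700006F3D (r,kernel):
  TLB hit vpn=0x700006 → PA=0x4DF3D
#6 VA=0x1808154DE (r,kernel):
  L0 @0x35[6] → 0x63007  P=1,RW=1,US=1,PS=0
  L1 @0x63[4] → 0x65007  P=1,RW=1,US=1,PS=0
  L2 @0x65[21] → 0x67007  P=1,RW=1,US=1,PS=0
  ⇒ phys 0x674DE  [3 reads]

Access #6 PA: 0x674DE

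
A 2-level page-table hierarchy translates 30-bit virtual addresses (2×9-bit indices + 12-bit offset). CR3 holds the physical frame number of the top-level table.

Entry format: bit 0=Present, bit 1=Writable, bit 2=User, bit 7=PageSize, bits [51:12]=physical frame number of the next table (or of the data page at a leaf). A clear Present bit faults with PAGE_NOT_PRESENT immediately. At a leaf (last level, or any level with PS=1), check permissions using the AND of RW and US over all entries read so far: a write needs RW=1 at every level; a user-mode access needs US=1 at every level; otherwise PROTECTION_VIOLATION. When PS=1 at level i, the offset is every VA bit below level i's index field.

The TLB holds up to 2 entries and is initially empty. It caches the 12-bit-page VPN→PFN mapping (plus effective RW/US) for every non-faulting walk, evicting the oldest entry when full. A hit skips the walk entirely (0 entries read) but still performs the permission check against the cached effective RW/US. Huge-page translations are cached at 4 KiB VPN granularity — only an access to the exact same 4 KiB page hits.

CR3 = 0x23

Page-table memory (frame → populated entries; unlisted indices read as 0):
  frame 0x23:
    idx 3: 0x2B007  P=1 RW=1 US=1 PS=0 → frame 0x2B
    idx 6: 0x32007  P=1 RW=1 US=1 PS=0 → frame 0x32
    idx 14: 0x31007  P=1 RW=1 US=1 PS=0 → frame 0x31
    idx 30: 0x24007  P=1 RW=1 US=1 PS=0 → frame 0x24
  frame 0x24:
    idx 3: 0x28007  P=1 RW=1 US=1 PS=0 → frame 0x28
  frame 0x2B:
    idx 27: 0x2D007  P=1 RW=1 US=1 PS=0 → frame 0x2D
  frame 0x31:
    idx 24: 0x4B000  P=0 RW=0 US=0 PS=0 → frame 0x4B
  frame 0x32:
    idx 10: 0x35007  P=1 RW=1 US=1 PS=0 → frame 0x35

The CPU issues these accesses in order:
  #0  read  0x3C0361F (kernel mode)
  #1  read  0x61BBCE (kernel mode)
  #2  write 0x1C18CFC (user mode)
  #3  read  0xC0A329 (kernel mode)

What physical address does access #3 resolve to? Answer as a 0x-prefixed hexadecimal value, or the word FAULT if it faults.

Per-access translation:
#0 VA=0x3C0361F (r,kernel):
  L0 @0x23[30] → 0x24007  P=1,RW=1,US=1,PS=0
  L1 @0x24[3] → 0x28007  P=1,RW=1,US=1,PS=0
  ⇒ phys 0x2861F  [2 reads]
#1 VA=0x61BBCE (r,kernel):
  L0 @0x23[3] → 0x2B007  P=1,RW=1,US=1,PS=0
  L1 @0x2B[27] → 0x2D007  P=1,RW=1,US=1,PS=0
  ⇒ phys 0x2DBCE  [2 reads]
#2 VA=0x1C18CFC (w,user):
  L0 @0x23[14] → 0x31007  P=1,RW=1,US=1,PS=0
  L1 @0x31[24] → 0x4B000  P=0,RW=0,US=0,PS=0
  ⇒ fault: PAGE_NOT_PRESENT  — 2 lookups
#3 VA=0xC0A329 (r,kernel):
  L0 @0x23[6] → 0x32007  P=1,RW=1,US=1,PS=0
  L1 @0x32[10] → 0x35007  P=1,RW=1,US=1,PS=0
  ⇒ phys 0x35329  [2 reads]

Access #3 PA: 0x35329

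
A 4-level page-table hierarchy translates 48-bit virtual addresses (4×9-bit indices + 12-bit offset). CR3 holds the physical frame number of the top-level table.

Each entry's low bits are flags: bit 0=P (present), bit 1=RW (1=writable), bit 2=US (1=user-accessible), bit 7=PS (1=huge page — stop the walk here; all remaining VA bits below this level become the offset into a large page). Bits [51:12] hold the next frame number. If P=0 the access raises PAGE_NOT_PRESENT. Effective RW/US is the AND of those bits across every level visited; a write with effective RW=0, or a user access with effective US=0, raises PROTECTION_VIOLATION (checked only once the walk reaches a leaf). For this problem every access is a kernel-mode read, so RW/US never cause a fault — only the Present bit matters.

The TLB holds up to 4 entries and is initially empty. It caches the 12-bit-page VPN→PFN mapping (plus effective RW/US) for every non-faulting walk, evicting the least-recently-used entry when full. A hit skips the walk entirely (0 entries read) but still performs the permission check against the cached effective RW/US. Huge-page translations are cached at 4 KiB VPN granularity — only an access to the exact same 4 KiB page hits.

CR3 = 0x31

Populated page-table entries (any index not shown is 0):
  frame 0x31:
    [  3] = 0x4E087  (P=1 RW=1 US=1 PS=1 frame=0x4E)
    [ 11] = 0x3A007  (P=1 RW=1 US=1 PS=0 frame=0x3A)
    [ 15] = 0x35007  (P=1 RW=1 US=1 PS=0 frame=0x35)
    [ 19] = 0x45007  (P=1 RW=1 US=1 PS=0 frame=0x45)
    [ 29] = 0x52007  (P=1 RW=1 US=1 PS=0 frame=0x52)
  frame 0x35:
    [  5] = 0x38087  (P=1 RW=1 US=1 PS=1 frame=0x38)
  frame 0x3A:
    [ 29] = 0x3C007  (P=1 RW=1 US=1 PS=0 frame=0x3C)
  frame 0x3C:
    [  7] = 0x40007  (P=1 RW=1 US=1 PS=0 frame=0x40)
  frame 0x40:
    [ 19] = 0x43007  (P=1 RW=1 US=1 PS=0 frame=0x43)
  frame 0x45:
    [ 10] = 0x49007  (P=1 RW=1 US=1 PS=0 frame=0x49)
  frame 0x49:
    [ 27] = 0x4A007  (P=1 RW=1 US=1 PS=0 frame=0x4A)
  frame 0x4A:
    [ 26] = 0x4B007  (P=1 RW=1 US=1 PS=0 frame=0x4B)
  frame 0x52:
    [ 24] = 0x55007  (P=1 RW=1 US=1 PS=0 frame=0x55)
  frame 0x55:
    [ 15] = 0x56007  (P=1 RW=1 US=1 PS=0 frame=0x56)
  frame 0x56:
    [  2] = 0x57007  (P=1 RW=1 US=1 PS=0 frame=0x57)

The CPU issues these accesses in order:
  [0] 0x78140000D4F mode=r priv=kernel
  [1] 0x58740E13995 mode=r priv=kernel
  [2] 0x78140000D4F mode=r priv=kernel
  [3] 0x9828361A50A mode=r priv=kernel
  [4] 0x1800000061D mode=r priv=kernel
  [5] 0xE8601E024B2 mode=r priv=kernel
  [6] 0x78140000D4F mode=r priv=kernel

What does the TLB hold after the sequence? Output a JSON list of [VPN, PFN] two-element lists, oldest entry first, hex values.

Trace:
#0 VA=0x78140000D4F (r,kernel):
  lvl0: tbl 0x31, slot 15 ⇒ 0x35007 (P1/RW1/US1/PS0)
  lvl1: tbl 0x35, slot 5 ⇒ 0x38087 (P1/RW1/US1/PS1)
  → PA=0x38D4F (huge @L1)  (2 entries read)
#1 VA=0x58740E13995 (r,kernel):
  lvl0: tbl 0x31, slot 11 ⇒ 0x3A007 (P1/RW1/US1/PS0)
  lvl1: tbl 0x3A, slot 29 ⇒ 0x3C007 (P1/RW1/US1/PS0)
  lvl2: tbl 0x3C, slot 7 ⇒ 0x40007 (P1/RW1/US1/PS0)
  lvl3: tbl 0x40, slot 19 ⇒ 0x43007 (P1/RW1/US1/PS0)
  → PA=0x43995  (4 entries read)
#2 VA=0x78140000D4F (r,kernel):
  TLB hit vpn=0x78140000 → PA=0x38D4F
#3 VA=0x9828361A50A (r,kernel):
  lvl0: tbl 0x31, slot 19 ⇒ 0x45007 (P1/RW1/US1/PS0)
  lvl1: tbl 0x45, slot 10 ⇒ 0x49007 (P1/RW1/US1/PS0)
  lvl2: tbl 0x49, slot 27 ⇒ 0x4A007 (P1/RW1/US1/PS0)
  lvl3: tbl 0x4A, slot 26 ⇒ 0x4B007 (P1/RW1/US1/PS0)
  → PA=0x4B50A  (4 entries read)
#4 VA=0x1800000061D (r,kernel):
  lvl0: tbl 0x31, slot 3 ⇒ 0x4E087 (P1/RW1/US1/PS1)
  → PA=0x4E61D (huge @L0)  (1 entries read)
#5 VA=0xE8601E024B2 (r,kernel):
  lvl0: tbl 0x31, slot 29 ⇒ 0x52007 (P1/RW1/US1/PS0)
  lvl1: tbl 0x52, slot 24 ⇒ 0x55007 (P1/RW1/US1/PS0)
  lvl2: tbl 0x55, slot 15 ⇒ 0x56007 (P1/RW1/US1/PS0)
  lvl3: tbl 0x56, slot 2 ⇒ 0x57007 (P1/RW1/US1/PS0)
  → PA=0x574B2  (4 entries read)
#6 VA=0x78140000D4F (r,kernel):
  TLB hit vpn=0x78140000 → PA=0x38D4F

TLB: [["0x9828361A", "0x4B"], ["0x18000000", "0x4E"], ["0xE8601E02", "0x57"], ["0x78140000", "0x38"]]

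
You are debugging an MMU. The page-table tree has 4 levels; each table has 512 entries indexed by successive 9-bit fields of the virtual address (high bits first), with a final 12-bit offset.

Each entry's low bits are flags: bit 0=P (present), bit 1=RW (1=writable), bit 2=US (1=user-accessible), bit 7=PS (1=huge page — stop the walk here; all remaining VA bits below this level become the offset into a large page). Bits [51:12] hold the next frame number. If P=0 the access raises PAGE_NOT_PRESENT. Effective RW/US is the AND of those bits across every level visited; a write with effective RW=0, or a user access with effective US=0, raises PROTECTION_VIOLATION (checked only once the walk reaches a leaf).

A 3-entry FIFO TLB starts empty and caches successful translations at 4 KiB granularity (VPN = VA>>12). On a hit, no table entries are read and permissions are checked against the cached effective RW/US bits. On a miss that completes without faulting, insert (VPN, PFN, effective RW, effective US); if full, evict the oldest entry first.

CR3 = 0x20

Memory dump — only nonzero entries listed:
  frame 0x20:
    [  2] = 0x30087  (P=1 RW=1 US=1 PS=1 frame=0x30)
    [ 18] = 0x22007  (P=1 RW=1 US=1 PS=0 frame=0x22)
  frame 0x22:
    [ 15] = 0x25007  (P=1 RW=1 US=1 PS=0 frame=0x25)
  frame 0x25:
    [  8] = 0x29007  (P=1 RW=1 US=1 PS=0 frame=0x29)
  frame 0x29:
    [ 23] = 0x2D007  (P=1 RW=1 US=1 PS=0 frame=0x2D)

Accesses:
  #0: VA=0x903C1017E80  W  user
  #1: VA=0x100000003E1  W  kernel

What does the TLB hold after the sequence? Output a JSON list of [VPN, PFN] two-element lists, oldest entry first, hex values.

Walk each access:
#0 VA=0x903C1017E80 (w,user):
  lvl0: tbl 0x20, slot 18 ⇒ 0x22007 (P1/RW1/US1/PS0)
  lvl1: tbl 0x22, slot 15 ⇒ 0x25007 (P1/RW1/US1/PS0)
  lvl2: tbl 0x25, slot 8 ⇒ 0x29007 (P1/RW1/US1/PS0)
  lvl3: tbl 0x29, slot 23 ⇒ 0x2D007 (P1/RW1/US1/PS0)
  ✓ 0x2DE80  — 4 lookups
#1 VA=0x100000003E1 (w,kernel):
  lvl0: tbl 0x20, slot 2 ⇒ 0x30087 (P1/RW1/US1/PS1)
  ✓ 0x303E1 (huge @L0)  — 1 lookups

TLB: [["0x903C1017", "0x2D"], ["0x10000000", "0x30"]]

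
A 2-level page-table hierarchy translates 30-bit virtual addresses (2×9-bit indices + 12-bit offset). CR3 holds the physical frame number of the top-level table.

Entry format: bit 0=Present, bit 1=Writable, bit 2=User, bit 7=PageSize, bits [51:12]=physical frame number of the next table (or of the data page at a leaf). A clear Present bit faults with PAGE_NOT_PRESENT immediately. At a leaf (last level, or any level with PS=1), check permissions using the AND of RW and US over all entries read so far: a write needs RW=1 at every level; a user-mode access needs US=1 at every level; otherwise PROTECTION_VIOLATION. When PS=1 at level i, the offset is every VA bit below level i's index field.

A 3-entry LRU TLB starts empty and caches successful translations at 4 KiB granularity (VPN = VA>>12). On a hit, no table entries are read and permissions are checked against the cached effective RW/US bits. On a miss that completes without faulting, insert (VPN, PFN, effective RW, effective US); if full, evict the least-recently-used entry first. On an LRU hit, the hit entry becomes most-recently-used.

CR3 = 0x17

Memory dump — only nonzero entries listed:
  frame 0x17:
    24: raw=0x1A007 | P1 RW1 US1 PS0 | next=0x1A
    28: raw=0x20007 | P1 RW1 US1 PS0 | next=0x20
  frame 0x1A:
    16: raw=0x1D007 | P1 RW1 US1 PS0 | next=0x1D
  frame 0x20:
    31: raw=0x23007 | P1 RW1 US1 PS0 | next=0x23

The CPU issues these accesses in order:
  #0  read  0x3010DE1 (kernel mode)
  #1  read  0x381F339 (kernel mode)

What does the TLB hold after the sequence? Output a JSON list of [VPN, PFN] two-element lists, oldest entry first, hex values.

Walk each access:
#0 VA=0x3010DE1 (r,kernel):
  lvl0: tbl 0x17, slot 24 ⇒ 0x1A007 (P1/RW1/US1/PS0)
  lvl1: tbl 0x1A, slot 16 ⇒ 0x1D007 (P1/RW1/US1/PS0)
  ⇒ phys 0x1DDE1  [2 reads]
#1 VA=0x381F339 (r,kernel):
  lvl0: tbl 0x17, slot 28 ⇒ 0x20007 (P1/RW1/US1/PS0)
  lvl1: tbl 0x20, slot 31 ⇒ 0x23007 (P1/RW1/US1/PS0)
  ⇒ phys 0x23339  [2 reads]

TLB: [["0x3010", "0x1D"], ["0x381F", "0x23"]]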